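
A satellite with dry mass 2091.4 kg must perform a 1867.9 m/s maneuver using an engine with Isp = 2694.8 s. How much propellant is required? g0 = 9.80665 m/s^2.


ve = Isp * g0 = 2694.8 * 9.80665 = 26426.960420 m/s
mass ratio = exp(dv/ve) = exp(1867.9/26426.960420) = 1.07323946
m_prop = m_dry * (mr - 1) = 2091.4 * (1.07323946 - 1)
m_prop = 153.1730 kg

153.1730 kg


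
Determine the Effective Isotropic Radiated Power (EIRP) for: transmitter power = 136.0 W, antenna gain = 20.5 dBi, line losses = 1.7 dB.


Pt = 136.0 W = 21.3354 dBW
EIRP = Pt_dBW + Gt - losses = 21.3354 + 20.5 - 1.7 = 40.1354 dBW

40.1354 dBW


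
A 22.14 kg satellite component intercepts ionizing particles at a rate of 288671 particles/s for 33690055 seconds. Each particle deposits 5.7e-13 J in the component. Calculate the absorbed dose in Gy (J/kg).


Total energy deposited = rate * time * E_per
  = 288671 * 33690055 * 5.7e-13 = 5.5434 J
Dose = E_total / mass = 5.5434 / 22.14
Dose = 0.2503814 Gy

0.2504 Gy


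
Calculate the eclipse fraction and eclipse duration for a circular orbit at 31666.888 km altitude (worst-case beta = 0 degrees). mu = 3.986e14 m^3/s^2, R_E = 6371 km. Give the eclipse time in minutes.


r = 38037.8880 km
T = 1230.5083 min
Eclipse fraction = arcsin(R_E/r)/pi = arcsin(6371.0000/38037.8880)/pi
= arcsin(0.1674909)/pi = 0.05356648
Eclipse duration = 0.05356648 * 1230.5083 = 65.9140 min

65.9140 minutes


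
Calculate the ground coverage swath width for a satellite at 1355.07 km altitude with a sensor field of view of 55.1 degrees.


FOV = 55.1 deg = 0.9616764 rad
swath = 2 * alt * tan(FOV/2) = 2 * 1355.07 * tan(0.4808382)
swath = 2 * 1355.07 * 0.5216767
swath = 1413.8169 km

1413.8169 km


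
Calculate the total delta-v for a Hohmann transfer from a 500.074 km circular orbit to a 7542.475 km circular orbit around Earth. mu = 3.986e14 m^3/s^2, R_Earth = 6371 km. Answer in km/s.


r1 = 6871.0740 km = 6.871074e+06 m
r2 = 13913.4750 km = 1.3913475e+07 m
dv1 = sqrt(mu/r1)*(sqrt(2*r2/(r1+r2)) - 1) = 1196.3843 m/s
dv2 = sqrt(mu/r2)*(1 - sqrt(2*r1/(r1+r2))) = 1000.2381 m/s
total dv = |dv1| + |dv2| = 1196.3843 + 1000.2381 = 2196.6224 m/s = 2.1966 km/s

2.1966 km/s


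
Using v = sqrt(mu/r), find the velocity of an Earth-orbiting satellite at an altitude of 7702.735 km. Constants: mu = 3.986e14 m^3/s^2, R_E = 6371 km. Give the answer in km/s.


r = R_E + alt = 6371.0 + 7702.735 = 14073.7350 km = 1.4073735e+07 m
v = sqrt(mu/r) = sqrt(3.986e14 / 1.4073735e+07) = 5321.8663 m/s = 5.3219 km/s

5.3219 km/s


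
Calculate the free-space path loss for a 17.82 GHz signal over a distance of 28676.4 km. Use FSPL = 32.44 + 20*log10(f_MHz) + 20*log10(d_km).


f = 17.82 GHz = 17820.0000 MHz
d = 28676.4 km
FSPL = 32.44 + 20*log10(17820.0000) + 20*log10(28676.4)
FSPL = 32.44 + 85.0182 + 89.1505
FSPL = 206.6086 dB

206.6086 dB


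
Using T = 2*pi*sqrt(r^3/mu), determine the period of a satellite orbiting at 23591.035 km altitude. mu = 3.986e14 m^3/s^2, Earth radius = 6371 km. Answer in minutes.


r = 29962.0350 km = 2.9962035e+07 m
T = 2*pi*sqrt(r^3/mu) = 2*pi*sqrt(2.6897624e+22 / 3.986e14)
T = 51614.0789 s = 860.2346 min

860.2346 minutes


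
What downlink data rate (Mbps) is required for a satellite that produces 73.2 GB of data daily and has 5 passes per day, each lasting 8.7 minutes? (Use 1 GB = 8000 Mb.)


total contact time = 5 * 8.7 * 60 = 2610.0000 s
data = 73.2 GB = 585600.0000 Mb
rate = 585600.0000 / 2610.0000 = 224.3678 Mbps

224.3678 Mbps


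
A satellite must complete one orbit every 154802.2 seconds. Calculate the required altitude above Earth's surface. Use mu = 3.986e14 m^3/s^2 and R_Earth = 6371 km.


T = 154802.2 s
r = (mu*T^2/(4*pi^2))^(1/3) = (3.986e14 * 154802.2^2 / (4*pi^2))^(1/3)
r = 6.2312801e+07 m = 62312.8007 km
alt = r - R_E = 62312.8007 - 6371 = 55941.8007 km

55941.8007 km


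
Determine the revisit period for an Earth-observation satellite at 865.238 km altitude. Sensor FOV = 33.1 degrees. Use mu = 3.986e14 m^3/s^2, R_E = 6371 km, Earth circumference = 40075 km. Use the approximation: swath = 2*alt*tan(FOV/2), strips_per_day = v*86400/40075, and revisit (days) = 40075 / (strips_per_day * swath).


swath = 2*865.238*tan(0.288852) = 514.2334 km
v = sqrt(mu/r) = 7421.8509 m/s = 7.4219 km/s
strips/day = v*86400/40075 = 7.4219*86400/40075 = 16.0012
coverage/day = strips * swath = 16.0012 * 514.2334 = 8228.3492 km
revisit = 40075 / 8228.3492 = 4.8704 days

4.8704 days


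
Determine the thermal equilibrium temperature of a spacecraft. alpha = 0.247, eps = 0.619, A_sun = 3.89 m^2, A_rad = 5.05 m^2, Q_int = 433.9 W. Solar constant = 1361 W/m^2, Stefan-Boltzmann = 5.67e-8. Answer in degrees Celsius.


Numerator = alpha*S*A_sun + Q_int = 0.247*1361*3.89 + 433.9 = 1741.5896 W
Denominator = eps*sigma*A_rad = 0.619*5.67e-8*5.05 = 1.7724136e-07 W/K^4
T^4 = 9.8260901e+09 K^4
T = 314.8438 K = 41.6938 C

41.6938 degrees Celsius


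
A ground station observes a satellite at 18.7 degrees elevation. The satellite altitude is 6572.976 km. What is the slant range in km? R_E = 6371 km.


h = 6572.976 km, el = 18.7 deg
d = -R_E*sin(el) + sqrt((R_E*sin(el))^2 + 2*R_E*h + h^2)
d = -6371.0000*sin(0.3263766) + sqrt((6371.0000*0.320613)^2 + 2*6371.0000*6572.976 + 6572.976^2)
d = 9408.5402 km

9408.5402 km


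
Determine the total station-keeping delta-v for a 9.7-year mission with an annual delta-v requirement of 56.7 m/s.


dV = rate * years = 56.7 * 9.7
dV = 549.9900 m/s

549.9900 m/s


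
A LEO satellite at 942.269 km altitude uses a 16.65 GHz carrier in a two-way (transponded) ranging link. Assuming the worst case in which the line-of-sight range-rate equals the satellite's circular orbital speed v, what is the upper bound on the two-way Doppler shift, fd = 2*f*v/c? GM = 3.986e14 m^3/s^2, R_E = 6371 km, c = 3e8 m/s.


r = 7.313269e+06 m
v = sqrt(mu/r) = 7382.6601 m/s (worst-case radial velocity)
f = 16.65 GHz = 1.665e+10 Hz
fd = 2*f*v/c = 2*1.665e+10*7382.6601/3.0e+08
fd = 819475.2698 Hz

819475.2698 Hz


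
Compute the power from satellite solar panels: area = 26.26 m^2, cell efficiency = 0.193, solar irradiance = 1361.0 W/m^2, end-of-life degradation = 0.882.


P = area * eta * S * degradation
P = 26.26 * 0.193 * 1361.0 * 0.882
P = 6083.8534 W

6083.8534 W


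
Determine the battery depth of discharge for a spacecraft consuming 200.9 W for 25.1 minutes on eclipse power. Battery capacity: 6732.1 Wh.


E_used = P * t / 60 = 200.9 * 25.1 / 60 = 84.0432 Wh
DOD = E_used / E_total * 100 = 84.0432 / 6732.1 * 100
DOD = 1.2484 %

1.2484 %


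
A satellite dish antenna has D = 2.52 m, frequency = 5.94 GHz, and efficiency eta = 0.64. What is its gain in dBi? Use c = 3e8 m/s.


lambda = c/f = 3e8 / 5.94e+09 = 0.05050505 m
G = eta*(pi*D/lambda)^2 = 0.64*(pi*2.52/0.05050505)^2
G = 15725.7433 (linear)
G = 10*log10(15725.7433) = 41.9661 dBi

41.9661 dBi


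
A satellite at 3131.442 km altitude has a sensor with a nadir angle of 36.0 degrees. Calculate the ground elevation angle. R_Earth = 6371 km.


r = R_E + alt = 9502.4420 km
Law of sines in the satellite / Earth-center / ground-point triangle:
  sin(nadir)/R_E = sin(90 + el)/r  =>  cos(el) = (r/R_E)*sin(nadir)
cos(el) = (9502.4420 / 6371.0000) * sin(36.0 deg) = 0.8766905
el = arccos(0.8766905) = 28.7543 deg
(Earth-central angle = 90 - nadir - el = 25.2457 deg)

28.7543 degrees


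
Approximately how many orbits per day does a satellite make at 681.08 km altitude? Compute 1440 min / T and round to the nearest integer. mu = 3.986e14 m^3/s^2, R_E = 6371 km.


r = 7.05208e+06 m
T = 2*pi*sqrt(r^3/mu) = 5893.6870 s = 98.2281 min
revs/day = 1440 / 98.2281 = 14.6598
Rounded: 15 revolutions per day

15 revolutions per day


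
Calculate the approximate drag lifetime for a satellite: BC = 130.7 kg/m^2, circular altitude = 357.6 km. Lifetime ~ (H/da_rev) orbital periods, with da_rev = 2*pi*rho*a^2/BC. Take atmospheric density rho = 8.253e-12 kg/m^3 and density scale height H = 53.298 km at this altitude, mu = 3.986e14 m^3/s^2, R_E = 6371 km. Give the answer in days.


a = R_E + alt = 6728.6000 km = 6.7286e+06 m
da_rev = 2*pi*rho*a^2/BC = 2*pi*8.253e-12*(6.7286e+06)^2/130.7 = 17.962449 m per revolution
N = H/da_rev = 53298.0000 m / 17.962449 m = 2967.1901 revolutions
P = 2*pi*sqrt(a^3/mu) = 5492.8569 s
lifetime = N*P = 2967.1901 * 5492.8569 = 1.629835e+07 s = 188.6383 days

188.6383 days


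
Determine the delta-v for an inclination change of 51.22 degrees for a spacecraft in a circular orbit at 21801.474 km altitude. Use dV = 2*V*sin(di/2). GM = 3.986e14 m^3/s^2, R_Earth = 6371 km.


r = 28172.4740 km = 2.8172474e+07 m
V = sqrt(mu/r) = 3761.4575 m/s
di = 51.22 deg = 0.8939576 rad
dV = 2*V*sin(di/2) = 2*3761.4575*sin(0.4469788)
dV = 3251.7284 m/s = 3.2517 km/s

3.2517 km/s


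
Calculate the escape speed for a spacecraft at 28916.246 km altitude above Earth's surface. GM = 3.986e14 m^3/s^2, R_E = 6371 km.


r = 6371.0 + 28916.246 = 35287.2460 km = 3.5287246e+07 m
v_esc = sqrt(2*mu/r) = sqrt(2*3.986e14 / 3.5287246e+07)
v_esc = 4753.0760 m/s = 4.7531 km/s

4.7531 km/s


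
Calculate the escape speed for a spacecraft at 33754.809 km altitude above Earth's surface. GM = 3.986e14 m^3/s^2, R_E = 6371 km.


r = 6371.0 + 33754.809 = 40125.8090 km = 4.0125809e+07 m
v_esc = sqrt(2*mu/r) = sqrt(2*3.986e14 / 4.0125809e+07)
v_esc = 4457.2988 m/s = 4.4573 km/s

4.4573 km/s


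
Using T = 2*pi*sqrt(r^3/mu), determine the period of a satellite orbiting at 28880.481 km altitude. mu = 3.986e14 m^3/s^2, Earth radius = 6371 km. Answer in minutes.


r = 35251.4810 km = 3.5251481e+07 m
T = 2*pi*sqrt(r^3/mu) = 2*pi*sqrt(4.3805849e+22 / 3.986e14)
T = 65868.4240 s = 1097.8071 min

1097.8071 minutes


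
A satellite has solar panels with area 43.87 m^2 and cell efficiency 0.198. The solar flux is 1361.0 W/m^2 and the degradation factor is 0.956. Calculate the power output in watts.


P = area * eta * S * degradation
P = 43.87 * 0.198 * 1361.0 * 0.956
P = 11301.8319 W

11301.8319 W


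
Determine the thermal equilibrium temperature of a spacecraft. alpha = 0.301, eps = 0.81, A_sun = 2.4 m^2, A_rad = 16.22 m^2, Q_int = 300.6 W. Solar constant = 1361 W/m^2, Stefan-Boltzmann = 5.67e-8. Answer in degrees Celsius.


Numerator = alpha*S*A_sun + Q_int = 0.301*1361*2.4 + 300.6 = 1283.7864 W
Denominator = eps*sigma*A_rad = 0.81*5.67e-8*16.22 = 7.4493594e-07 W/K^4
T^4 = 1.7233514e+09 K^4
T = 203.7480 K = -69.4020 C

-69.4020 degrees Celsius


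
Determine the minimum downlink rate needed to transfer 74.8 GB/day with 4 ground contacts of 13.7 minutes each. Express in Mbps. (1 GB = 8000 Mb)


total contact time = 4 * 13.7 * 60 = 3288.0000 s
data = 74.8 GB = 598400.0000 Mb
rate = 598400.0000 / 3288.0000 = 181.9951 Mbps

181.9951 Mbps


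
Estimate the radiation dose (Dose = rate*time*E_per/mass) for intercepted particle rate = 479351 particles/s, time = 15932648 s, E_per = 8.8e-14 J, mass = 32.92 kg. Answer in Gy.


Total energy deposited = rate * time * E_per
  = 479351 * 15932648 * 8.8e-14 = 0.6720851 J
Dose = E_total / mass = 0.6720851 / 32.92
Dose = 0.02041571 Gy

0.0204 Gy


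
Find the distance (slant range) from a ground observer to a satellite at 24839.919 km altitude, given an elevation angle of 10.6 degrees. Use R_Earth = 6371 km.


h = 24839.919 km, el = 10.6 deg
d = -R_E*sin(el) + sqrt((R_E*sin(el))^2 + 2*R_E*h + h^2)
d = -6371.0000*sin(0.1850049) + sqrt((6371.0000*0.1839514)^2 + 2*6371.0000*24839.919 + 24839.919^2)
d = 29404.2671 km

29404.2671 km


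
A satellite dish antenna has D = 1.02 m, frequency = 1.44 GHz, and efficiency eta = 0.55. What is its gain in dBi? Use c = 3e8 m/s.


lambda = c/f = 3e8 / 1.44e+09 = 0.2083333 m
G = eta*(pi*D/lambda)^2 = 0.55*(pi*1.02/0.2083333)^2
G = 130.1204 (linear)
G = 10*log10(130.1204) = 21.1435 dBi

21.1435 dBi


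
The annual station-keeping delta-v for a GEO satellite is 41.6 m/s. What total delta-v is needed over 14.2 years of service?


dV = rate * years = 41.6 * 14.2
dV = 590.7200 m/s

590.7200 m/s


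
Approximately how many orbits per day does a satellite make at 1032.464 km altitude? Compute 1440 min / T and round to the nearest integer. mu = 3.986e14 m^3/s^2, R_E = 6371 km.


r = 7.403464e+06 m
T = 2*pi*sqrt(r^3/mu) = 6339.6265 s = 105.6604 min
revs/day = 1440 / 105.6604 = 13.6286
Rounded: 14 revolutions per day

14 revolutions per day


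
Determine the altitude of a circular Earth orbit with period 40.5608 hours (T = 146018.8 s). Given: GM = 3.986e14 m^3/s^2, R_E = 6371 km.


T = 146018.8 s
r = (mu*T^2/(4*pi^2))^(1/3) = (3.986e14 * 146018.8^2 / (4*pi^2))^(1/3)
r = 5.9932865e+07 m = 59932.8646 km
alt = r - R_E = 59932.8646 - 6371 = 53561.8646 km

53561.8646 km


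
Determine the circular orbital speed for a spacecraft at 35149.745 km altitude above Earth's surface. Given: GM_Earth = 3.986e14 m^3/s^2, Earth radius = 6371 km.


r = R_E + alt = 6371.0 + 35149.745 = 41520.7450 km = 4.1520745e+07 m
v = sqrt(mu/r) = sqrt(3.986e14 / 4.1520745e+07) = 3098.3900 m/s = 3.0984 km/s

3.0984 km/s


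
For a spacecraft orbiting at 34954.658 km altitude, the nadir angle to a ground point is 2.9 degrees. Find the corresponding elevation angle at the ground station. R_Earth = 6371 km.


r = R_E + alt = 41325.6580 km
Law of sines in the satellite / Earth-center / ground-point triangle:
  sin(nadir)/R_E = sin(90 + el)/r  =>  cos(el) = (r/R_E)*sin(nadir)
cos(el) = (41325.6580 / 6371.0000) * sin(2.9 deg) = 0.3281724
el = arccos(0.3281724) = 70.8421 deg
(Earth-central angle = 90 - nadir - el = 16.2579 deg)

70.8421 degrees


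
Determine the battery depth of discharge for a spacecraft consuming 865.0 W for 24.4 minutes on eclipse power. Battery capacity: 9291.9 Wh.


E_used = P * t / 60 = 865.0 * 24.4 / 60 = 351.7667 Wh
DOD = E_used / E_total * 100 = 351.7667 / 9291.9 * 100
DOD = 3.7857 %

3.7857 %


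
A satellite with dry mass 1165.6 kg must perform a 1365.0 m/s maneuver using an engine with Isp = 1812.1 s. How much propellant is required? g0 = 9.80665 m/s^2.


ve = Isp * g0 = 1812.1 * 9.80665 = 17770.630465 m/s
mass ratio = exp(dv/ve) = exp(1365.0/17770.630465) = 1.07983919
m_prop = m_dry * (mr - 1) = 1165.6 * (1.07983919 - 1)
m_prop = 93.0606 kg

93.0606 kg


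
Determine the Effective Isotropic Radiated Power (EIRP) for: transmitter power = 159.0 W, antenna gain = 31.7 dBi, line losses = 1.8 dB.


Pt = 159.0 W = 22.0140 dBW
EIRP = Pt_dBW + Gt - losses = 22.0140 + 31.7 - 1.8 = 51.9140 dBW

51.9140 dBW


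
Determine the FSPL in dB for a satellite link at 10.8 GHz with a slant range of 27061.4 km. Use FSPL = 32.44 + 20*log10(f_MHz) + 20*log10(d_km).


f = 10.8 GHz = 10800.0000 MHz
d = 27061.4 km
FSPL = 32.44 + 20*log10(10800.0000) + 20*log10(27061.4)
FSPL = 32.44 + 80.6685 + 88.6470
FSPL = 201.7555 dB

201.7555 dB


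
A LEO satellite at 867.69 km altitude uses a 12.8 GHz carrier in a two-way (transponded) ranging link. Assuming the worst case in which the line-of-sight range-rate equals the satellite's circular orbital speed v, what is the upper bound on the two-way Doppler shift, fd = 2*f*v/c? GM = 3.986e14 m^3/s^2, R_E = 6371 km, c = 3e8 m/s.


r = 7.23869e+06 m
v = sqrt(mu/r) = 7420.5938 m/s (worst-case radial velocity)
f = 12.8 GHz = 1.28e+10 Hz
fd = 2*f*v/c = 2*1.28e+10*7420.5938/3.0e+08
fd = 633224.0027 Hz

633224.0027 Hz


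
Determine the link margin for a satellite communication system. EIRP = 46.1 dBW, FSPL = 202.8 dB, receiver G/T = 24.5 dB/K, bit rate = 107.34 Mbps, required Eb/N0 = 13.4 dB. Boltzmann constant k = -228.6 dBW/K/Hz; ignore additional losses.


C/N0 = EIRP - FSPL + G/T - k = 46.1 - 202.8 + 24.5 - (-228.6)
C/N0 = 96.4000 dB-Hz
R_b = 107.34 Mbps = 1.0734e+08 bps -> 10*log10(R_b) = 80.3076 dB-Hz
Eb/N0 = C/N0 - 10*log10(R_b) = 96.4000 - 80.3076 = 16.0924 dB
Margin = Eb/N0 - Eb/N0_req = 16.0924 - 13.4 = 2.6924 dB (link closes)

2.6924 dB


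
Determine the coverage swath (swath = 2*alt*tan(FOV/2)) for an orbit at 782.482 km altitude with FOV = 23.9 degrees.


FOV = 23.9 deg = 0.4171337 rad
swath = 2 * alt * tan(FOV/2) = 2 * 782.482 * tan(0.2085668)
swath = 2 * 782.482 * 0.2116446
swath = 331.2162 km

331.2162 km


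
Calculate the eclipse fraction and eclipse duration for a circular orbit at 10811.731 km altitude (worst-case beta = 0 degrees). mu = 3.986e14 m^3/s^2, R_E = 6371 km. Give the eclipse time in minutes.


r = 17182.7310 km
T = 373.5926 min
Eclipse fraction = arcsin(R_E/r)/pi = arcsin(6371.0000/17182.7310)/pi
= arcsin(0.3707792)/pi = 0.1209094
Eclipse duration = 0.1209094 * 373.5926 = 45.1708 min

45.1708 minutes


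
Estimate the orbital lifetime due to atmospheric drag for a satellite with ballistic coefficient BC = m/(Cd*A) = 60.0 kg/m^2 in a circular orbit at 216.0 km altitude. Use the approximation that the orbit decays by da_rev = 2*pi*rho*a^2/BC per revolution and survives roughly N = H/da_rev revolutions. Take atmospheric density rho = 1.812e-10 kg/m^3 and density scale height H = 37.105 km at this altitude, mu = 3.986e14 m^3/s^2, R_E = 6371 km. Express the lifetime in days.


a = R_E + alt = 6587.0000 km = 6.587e+06 m
da_rev = 2*pi*rho*a^2/BC = 2*pi*1.812e-10*(6.587e+06)^2/60.0 = 823.307626 m per revolution
N = H/da_rev = 37105.0000 m / 823.307626 m = 45.0682 revolutions
P = 2*pi*sqrt(a^3/mu) = 5320.3808 s
lifetime = N*P = 45.0682 * 5320.3808 = 239780.0321 s = 2.7752 days

2.7752 days


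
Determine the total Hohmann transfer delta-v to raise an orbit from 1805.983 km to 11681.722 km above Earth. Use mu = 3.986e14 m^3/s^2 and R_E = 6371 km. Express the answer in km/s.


r1 = 8176.9830 km = 8.176983e+06 m
r2 = 18052.7220 km = 1.8052722e+07 m
dv1 = sqrt(mu/r1)*(sqrt(2*r2/(r1+r2)) - 1) = 1209.5926 m/s
dv2 = sqrt(mu/r2)*(1 - sqrt(2*r1/(r1+r2))) = 988.5853 m/s
total dv = |dv1| + |dv2| = 1209.5926 + 988.5853 = 2198.1778 m/s = 2.1982 km/s

2.1982 km/s


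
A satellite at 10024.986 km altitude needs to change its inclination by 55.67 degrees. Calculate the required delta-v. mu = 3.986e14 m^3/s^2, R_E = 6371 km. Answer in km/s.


r = 16395.9860 km = 1.6395986e+07 m
V = sqrt(mu/r) = 4930.6012 m/s
di = 55.67 deg = 0.9716248 rad
dV = 2*V*sin(di/2) = 2*4930.6012*sin(0.4858124)
dV = 4604.4608 m/s = 4.6045 km/s

4.6045 km/s


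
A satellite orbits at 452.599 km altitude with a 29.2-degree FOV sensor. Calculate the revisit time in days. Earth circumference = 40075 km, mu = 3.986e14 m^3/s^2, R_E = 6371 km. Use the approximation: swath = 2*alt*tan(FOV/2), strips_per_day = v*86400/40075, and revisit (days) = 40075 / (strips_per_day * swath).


swath = 2*452.599*tan(0.2548181) = 235.7864 km
v = sqrt(mu/r) = 7642.9655 m/s = 7.6430 km/s
strips/day = v*86400/40075 = 7.6430*86400/40075 = 16.4779
coverage/day = strips * swath = 16.4779 * 235.7864 = 3885.2672 km
revisit = 40075 / 3885.2672 = 10.3146 days

10.3146 days


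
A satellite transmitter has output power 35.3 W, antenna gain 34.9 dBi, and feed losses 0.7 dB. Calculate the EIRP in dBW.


Pt = 35.3 W = 15.4777 dBW
EIRP = Pt_dBW + Gt - losses = 15.4777 + 34.9 - 0.7 = 49.6777 dBW

49.6777 dBW


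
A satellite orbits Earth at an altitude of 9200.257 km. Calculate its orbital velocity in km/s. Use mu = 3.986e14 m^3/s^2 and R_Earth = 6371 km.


r = R_E + alt = 6371.0 + 9200.257 = 15571.2570 km = 1.5571257e+07 m
v = sqrt(mu/r) = sqrt(3.986e14 / 1.5571257e+07) = 5059.4908 m/s = 5.0595 km/s

5.0595 km/s


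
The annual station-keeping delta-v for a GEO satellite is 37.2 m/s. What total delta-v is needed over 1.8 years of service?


dV = rate * years = 37.2 * 1.8
dV = 66.9600 m/s

66.9600 m/s


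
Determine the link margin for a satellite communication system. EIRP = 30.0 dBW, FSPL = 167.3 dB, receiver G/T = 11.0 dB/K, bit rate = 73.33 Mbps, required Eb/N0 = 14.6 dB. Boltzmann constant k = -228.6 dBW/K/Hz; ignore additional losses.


C/N0 = EIRP - FSPL + G/T - k = 30.0 - 167.3 + 11.0 - (-228.6)
C/N0 = 102.3000 dB-Hz
R_b = 73.33 Mbps = 7.333e+07 bps -> 10*log10(R_b) = 78.6528 dB-Hz
Eb/N0 = C/N0 - 10*log10(R_b) = 102.3000 - 78.6528 = 23.6472 dB
Margin = Eb/N0 - Eb/N0_req = 23.6472 - 14.6 = 9.0472 dB (link closes)

9.0472 dB


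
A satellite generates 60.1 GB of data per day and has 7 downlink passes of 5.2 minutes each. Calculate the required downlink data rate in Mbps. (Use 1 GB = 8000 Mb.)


total contact time = 7 * 5.2 * 60 = 2184.0000 s
data = 60.1 GB = 480800.0000 Mb
rate = 480800.0000 / 2184.0000 = 220.1465 Mbps

220.1465 Mbps


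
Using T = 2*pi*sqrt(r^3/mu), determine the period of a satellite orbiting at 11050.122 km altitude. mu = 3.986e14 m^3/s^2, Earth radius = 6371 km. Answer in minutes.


r = 17421.1220 km = 1.7421122e+07 m
T = 2*pi*sqrt(r^3/mu) = 2*pi*sqrt(5.287232e+21 / 3.986e14)
T = 22883.6557 s = 381.3943 min

381.3943 minutes


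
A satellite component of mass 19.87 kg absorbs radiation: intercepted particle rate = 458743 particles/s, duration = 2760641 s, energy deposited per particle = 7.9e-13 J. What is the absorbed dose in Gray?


Total energy deposited = rate * time * E_per
  = 458743 * 2760641 * 7.9e-13 = 1.0005 J
Dose = E_total / mass = 1.0005 / 19.87
Dose = 0.05035106 Gy

0.0504 Gy


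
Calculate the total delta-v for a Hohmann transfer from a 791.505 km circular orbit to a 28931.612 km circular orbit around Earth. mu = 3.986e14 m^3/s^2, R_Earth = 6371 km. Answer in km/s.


r1 = 7162.5050 km = 7.162505e+06 m
r2 = 35302.6120 km = 3.5302612e+07 m
dv1 = sqrt(mu/r1)*(sqrt(2*r2/(r1+r2)) - 1) = 2159.2340 m/s
dv2 = sqrt(mu/r2)*(1 - sqrt(2*r1/(r1+r2))) = 1408.5751 m/s
total dv = |dv1| + |dv2| = 2159.2340 + 1408.5751 = 3567.8090 m/s = 3.5678 km/s

3.5678 km/s


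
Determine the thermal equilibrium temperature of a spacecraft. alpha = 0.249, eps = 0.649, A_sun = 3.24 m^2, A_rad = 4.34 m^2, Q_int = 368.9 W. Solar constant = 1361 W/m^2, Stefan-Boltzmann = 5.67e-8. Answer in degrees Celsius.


Numerator = alpha*S*A_sun + Q_int = 0.249*1361*3.24 + 368.9 = 1466.9004 W
Denominator = eps*sigma*A_rad = 0.649*5.67e-8*4.34 = 1.5970462e-07 W/K^4
T^4 = 9.1850839e+09 K^4
T = 309.5785 K = 36.4285 C

36.4285 degrees Celsius


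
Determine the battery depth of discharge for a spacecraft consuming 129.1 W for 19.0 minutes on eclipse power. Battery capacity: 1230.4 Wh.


E_used = P * t / 60 = 129.1 * 19.0 / 60 = 40.8817 Wh
DOD = E_used / E_total * 100 = 40.8817 / 1230.4 * 100
DOD = 3.3226 %

3.3226 %


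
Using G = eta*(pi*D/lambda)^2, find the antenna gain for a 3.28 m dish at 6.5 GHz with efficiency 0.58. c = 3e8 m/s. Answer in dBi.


lambda = c/f = 3e8 / 6.5e+09 = 0.04615385 m
G = eta*(pi*D/lambda)^2 = 0.58*(pi*3.28/0.04615385)^2
G = 28910.7681 (linear)
G = 10*log10(28910.7681) = 44.6106 dBi

44.6106 dBi


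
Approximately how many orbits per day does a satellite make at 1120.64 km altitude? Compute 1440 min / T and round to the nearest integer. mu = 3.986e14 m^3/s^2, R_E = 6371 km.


r = 7.49164e+06 m
T = 2*pi*sqrt(r^3/mu) = 6453.2215 s = 107.5537 min
revs/day = 1440 / 107.5537 = 13.3887
Rounded: 13 revolutions per day

13 revolutions per day


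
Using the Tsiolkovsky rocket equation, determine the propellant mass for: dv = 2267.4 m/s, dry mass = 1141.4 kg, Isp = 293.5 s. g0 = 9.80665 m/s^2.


ve = Isp * g0 = 293.5 * 9.80665 = 2878.251775 m/s
mass ratio = exp(dv/ve) = exp(2267.4/2878.251775) = 2.19848802
m_prop = m_dry * (mr - 1) = 1141.4 * (2.19848802 - 1)
m_prop = 1367.9542 kg

1367.9542 kg


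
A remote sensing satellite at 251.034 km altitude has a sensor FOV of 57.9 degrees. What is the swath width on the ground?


FOV = 57.9 deg = 1.0105 rad
swath = 2 * alt * tan(FOV/2) = 2 * 251.034 * tan(0.5052728)
swath = 2 * 251.034 * 0.5531688
swath = 277.7284 km

277.7284 km


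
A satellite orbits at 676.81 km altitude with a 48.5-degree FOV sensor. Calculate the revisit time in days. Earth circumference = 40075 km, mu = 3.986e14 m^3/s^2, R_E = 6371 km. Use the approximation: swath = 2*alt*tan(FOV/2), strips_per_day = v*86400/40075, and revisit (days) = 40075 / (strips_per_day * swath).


swath = 2*676.81*tan(0.4232423) = 609.7613 km
v = sqrt(mu/r) = 7520.4106 m/s = 7.5204 km/s
strips/day = v*86400/40075 = 7.5204*86400/40075 = 16.2137
coverage/day = strips * swath = 16.2137 * 609.7613 = 9886.4792 km
revisit = 40075 / 9886.4792 = 4.0535 days

4.0535 days


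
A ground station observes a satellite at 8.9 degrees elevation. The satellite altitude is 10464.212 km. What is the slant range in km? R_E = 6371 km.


h = 10464.212 km, el = 8.9 deg
d = -R_E*sin(el) + sqrt((R_E*sin(el))^2 + 2*R_E*h + h^2)
d = -6371.0000*sin(0.1553343) + sqrt((6371.0000*0.1547104)^2 + 2*6371.0000*10464.212 + 10464.212^2)
d = 14628.6364 km

14628.6364 km


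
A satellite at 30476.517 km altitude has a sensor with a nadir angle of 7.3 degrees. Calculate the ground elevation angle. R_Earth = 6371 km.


r = R_E + alt = 36847.5170 km
Law of sines in the satellite / Earth-center / ground-point triangle:
  sin(nadir)/R_E = sin(90 + el)/r  =>  cos(el) = (r/R_E)*sin(nadir)
cos(el) = (36847.5170 / 6371.0000) * sin(7.3 deg) = 0.7348949
el = arccos(0.7348949) = 42.7017 deg
(Earth-central angle = 90 - nadir - el = 39.9983 deg)

42.7017 degrees


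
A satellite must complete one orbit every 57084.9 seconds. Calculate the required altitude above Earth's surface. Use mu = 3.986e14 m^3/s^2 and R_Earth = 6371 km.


T = 57084.9 s
r = (mu*T^2/(4*pi^2))^(1/3) = (3.986e14 * 57084.9^2 / (4*pi^2))^(1/3)
r = 3.2043505e+07 m = 32043.5051 km
alt = r - R_E = 32043.5051 - 6371 = 25672.5051 km

25672.5051 km


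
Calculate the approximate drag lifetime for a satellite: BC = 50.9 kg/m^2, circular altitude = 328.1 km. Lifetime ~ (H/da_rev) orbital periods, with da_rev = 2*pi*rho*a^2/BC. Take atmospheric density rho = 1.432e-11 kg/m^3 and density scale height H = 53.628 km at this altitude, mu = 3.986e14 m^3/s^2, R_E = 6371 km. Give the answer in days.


a = R_E + alt = 6699.1000 km = 6.6991e+06 m
da_rev = 2*pi*rho*a^2/BC = 2*pi*1.432e-11*(6.6991e+06)^2/50.9 = 79.330104 m per revolution
N = H/da_rev = 53628.0000 m / 79.330104 m = 676.0107 revolutions
P = 2*pi*sqrt(a^3/mu) = 5456.7733 s
lifetime = N*P = 676.0107 * 5456.7733 = 3.6888372e+06 s = 42.6949 days

42.6949 days


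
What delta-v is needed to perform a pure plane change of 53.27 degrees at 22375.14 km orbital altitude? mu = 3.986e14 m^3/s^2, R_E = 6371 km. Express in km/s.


r = 28746.1400 km = 2.874614e+07 m
V = sqrt(mu/r) = 3723.7360 m/s
di = 53.27 deg = 0.9297369 rad
dV = 2*V*sin(di/2) = 2*3723.7360*sin(0.4648684)
dV = 3338.7405 m/s = 3.3387 km/s

3.3387 km/s


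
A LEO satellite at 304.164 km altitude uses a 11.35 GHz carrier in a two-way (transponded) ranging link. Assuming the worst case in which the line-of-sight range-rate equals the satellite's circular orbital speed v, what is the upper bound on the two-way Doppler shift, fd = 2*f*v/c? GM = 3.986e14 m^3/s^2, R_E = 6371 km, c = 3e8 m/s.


r = 6.675164e+06 m
v = sqrt(mu/r) = 7727.4762 m/s (worst-case radial velocity)
f = 11.35 GHz = 1.135e+10 Hz
fd = 2*f*v/c = 2*1.135e+10*7727.4762/3.0e+08
fd = 584712.3671 Hz

584712.3671 Hz


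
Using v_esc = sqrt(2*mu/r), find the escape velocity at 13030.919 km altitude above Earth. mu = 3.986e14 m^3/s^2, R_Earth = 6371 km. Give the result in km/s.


r = 6371.0 + 13030.919 = 19401.9190 km = 1.9401919e+07 m
v_esc = sqrt(2*mu/r) = sqrt(2*3.986e14 / 1.9401919e+07)
v_esc = 6410.0483 m/s = 6.4100 km/s

6.4100 km/s


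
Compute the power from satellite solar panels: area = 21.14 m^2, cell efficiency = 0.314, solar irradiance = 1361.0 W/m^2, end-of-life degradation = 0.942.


P = area * eta * S * degradation
P = 21.14 * 0.314 * 1361.0 * 0.942
P = 8510.2763 W

8510.2763 W


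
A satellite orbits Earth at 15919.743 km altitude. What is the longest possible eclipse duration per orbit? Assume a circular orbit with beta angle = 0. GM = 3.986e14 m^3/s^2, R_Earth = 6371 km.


r = 22290.7430 km
T = 552.0098 min
Eclipse fraction = arcsin(R_E/r)/pi = arcsin(6371.0000/22290.7430)/pi
= arcsin(0.2858137)/pi = 0.09226386
Eclipse duration = 0.09226386 * 552.0098 = 50.9306 min

50.9306 minutes


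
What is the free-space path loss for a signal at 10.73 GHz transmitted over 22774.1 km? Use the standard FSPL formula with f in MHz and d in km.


f = 10.73 GHz = 10730.0000 MHz
d = 22774.1 km
FSPL = 32.44 + 20*log10(10730.0000) + 20*log10(22774.1)
FSPL = 32.44 + 80.6120 + 87.1488
FSPL = 200.2008 dB

200.2008 dB


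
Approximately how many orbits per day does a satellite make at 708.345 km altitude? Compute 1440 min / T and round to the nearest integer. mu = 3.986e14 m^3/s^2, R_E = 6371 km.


r = 7.079345e+06 m
T = 2*pi*sqrt(r^3/mu) = 5927.8996 s = 98.7983 min
revs/day = 1440 / 98.7983 = 14.5751
Rounded: 15 revolutions per day

15 revolutions per day


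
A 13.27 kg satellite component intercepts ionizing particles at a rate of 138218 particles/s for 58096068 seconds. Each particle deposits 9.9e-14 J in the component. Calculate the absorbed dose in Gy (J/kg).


Total energy deposited = rate * time * E_per
  = 138218 * 58096068 * 9.9e-14 = 0.7949623 J
Dose = E_total / mass = 0.7949623 / 13.27
Dose = 0.05990673 Gy

0.0599 Gy


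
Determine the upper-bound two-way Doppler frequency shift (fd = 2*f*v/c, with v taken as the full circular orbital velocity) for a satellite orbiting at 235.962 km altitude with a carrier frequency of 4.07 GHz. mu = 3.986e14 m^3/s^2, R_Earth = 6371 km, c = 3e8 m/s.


r = 6.606962e+06 m
v = sqrt(mu/r) = 7767.2582 m/s (worst-case radial velocity)
f = 4.07 GHz = 4.07e+09 Hz
fd = 2*f*v/c = 2*4.07e+09*7767.2582/3.0e+08
fd = 210751.6060 Hz

210751.6060 Hz


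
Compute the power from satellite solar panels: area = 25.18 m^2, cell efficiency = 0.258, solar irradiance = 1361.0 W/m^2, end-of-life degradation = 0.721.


P = area * eta * S * degradation
P = 25.18 * 0.258 * 1361.0 * 0.721
P = 6374.8331 W

6374.8331 W


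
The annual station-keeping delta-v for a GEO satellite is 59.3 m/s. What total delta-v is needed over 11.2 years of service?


dV = rate * years = 59.3 * 11.2
dV = 664.1600 m/s

664.1600 m/s


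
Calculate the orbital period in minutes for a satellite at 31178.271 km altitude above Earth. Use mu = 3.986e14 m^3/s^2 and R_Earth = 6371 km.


r = 37549.2710 km = 3.7549271e+07 m
T = 2*pi*sqrt(r^3/mu) = 2*pi*sqrt(5.294251e+22 / 3.986e14)
T = 72412.4907 s = 1206.8748 min

1206.8748 minutes


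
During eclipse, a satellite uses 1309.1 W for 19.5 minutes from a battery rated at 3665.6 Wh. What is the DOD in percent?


E_used = P * t / 60 = 1309.1 * 19.5 / 60 = 425.4575 Wh
DOD = E_used / E_total * 100 = 425.4575 / 3665.6 * 100
DOD = 11.6068 %

11.6068 %


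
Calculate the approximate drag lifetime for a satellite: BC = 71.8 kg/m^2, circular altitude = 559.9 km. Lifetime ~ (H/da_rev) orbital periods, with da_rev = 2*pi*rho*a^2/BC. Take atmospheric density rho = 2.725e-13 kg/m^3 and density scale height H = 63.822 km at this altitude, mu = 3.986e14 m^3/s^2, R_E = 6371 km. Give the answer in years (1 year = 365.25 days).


a = R_E + alt = 6930.9000 km = 6.9309e+06 m
da_rev = 2*pi*rho*a^2/BC = 2*pi*2.725e-13*(6.9309e+06)^2/71.8 = 1.145516 m per revolution
N = H/da_rev = 63822.0000 m / 1.145516 m = 55714.6252 revolutions
P = 2*pi*sqrt(a^3/mu) = 5742.4295 s
lifetime = N*P = 55714.6252 * 5742.4295 = 3.1993731e+08 s = 3702.9781 days
years = 3702.9781 / 365.25 = 10.1382 years

10.1382 years


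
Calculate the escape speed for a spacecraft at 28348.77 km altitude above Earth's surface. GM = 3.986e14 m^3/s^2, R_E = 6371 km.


r = 6371.0 + 28348.77 = 34719.7700 km = 3.471977e+07 m
v_esc = sqrt(2*mu/r) = sqrt(2*3.986e14 / 3.471977e+07)
v_esc = 4791.7618 m/s = 4.7918 km/s

4.7918 km/s


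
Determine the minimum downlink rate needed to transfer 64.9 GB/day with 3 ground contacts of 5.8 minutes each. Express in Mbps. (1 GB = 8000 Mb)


total contact time = 3 * 5.8 * 60 = 1044.0000 s
data = 64.9 GB = 519200.0000 Mb
rate = 519200.0000 / 1044.0000 = 497.3180 Mbps

497.3180 Mbps


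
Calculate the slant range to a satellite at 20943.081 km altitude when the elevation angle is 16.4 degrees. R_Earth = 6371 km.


h = 20943.081 km, el = 16.4 deg
d = -R_E*sin(el) + sqrt((R_E*sin(el))^2 + 2*R_E*h + h^2)
d = -6371.0000*sin(0.286234) + sqrt((6371.0000*0.2823415)^2 + 2*6371.0000*20943.081 + 20943.081^2)
d = 24822.7174 km

24822.7174 km


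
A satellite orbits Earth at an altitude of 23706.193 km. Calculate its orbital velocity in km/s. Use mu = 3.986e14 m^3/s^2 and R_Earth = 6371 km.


r = R_E + alt = 6371.0 + 23706.193 = 30077.1930 km = 3.0077193e+07 m
v = sqrt(mu/r) = sqrt(3.986e14 / 3.0077193e+07) = 3640.4075 m/s = 3.6404 km/s

3.6404 km/s


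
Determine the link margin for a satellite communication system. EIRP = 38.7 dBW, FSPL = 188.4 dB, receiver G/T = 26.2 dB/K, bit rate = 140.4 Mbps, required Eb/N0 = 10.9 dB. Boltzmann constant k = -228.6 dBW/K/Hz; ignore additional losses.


C/N0 = EIRP - FSPL + G/T - k = 38.7 - 188.4 + 26.2 - (-228.6)
C/N0 = 105.1000 dB-Hz
R_b = 140.4 Mbps = 1.404e+08 bps -> 10*log10(R_b) = 81.4737 dB-Hz
Eb/N0 = C/N0 - 10*log10(R_b) = 105.1000 - 81.4737 = 23.6263 dB
Margin = Eb/N0 - Eb/N0_req = 23.6263 - 10.9 = 12.7263 dB (link closes)

12.7263 dB


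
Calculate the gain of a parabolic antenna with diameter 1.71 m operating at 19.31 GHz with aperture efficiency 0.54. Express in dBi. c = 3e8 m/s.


lambda = c/f = 3e8 / 1.931e+10 = 0.01553599 m
G = eta*(pi*D/lambda)^2 = 0.54*(pi*1.71/0.01553599)^2
G = 64566.5772 (linear)
G = 10*log10(64566.5772) = 48.1001 dBi

48.1001 dBi


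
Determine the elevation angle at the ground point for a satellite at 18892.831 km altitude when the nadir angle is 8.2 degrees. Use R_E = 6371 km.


r = R_E + alt = 25263.8310 km
Law of sines in the satellite / Earth-center / ground-point triangle:
  sin(nadir)/R_E = sin(90 + el)/r  =>  cos(el) = (r/R_E)*sin(nadir)
cos(el) = (25263.8310 / 6371.0000) * sin(8.2 deg) = 0.5655868
el = arccos(0.5655868) = 55.5570 deg
(Earth-central angle = 90 - nadir - el = 26.2430 deg)

55.5570 degrees


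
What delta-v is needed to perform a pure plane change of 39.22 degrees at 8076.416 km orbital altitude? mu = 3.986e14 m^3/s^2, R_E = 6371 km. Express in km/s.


r = 14447.4160 km = 1.4447416e+07 m
V = sqrt(mu/r) = 5252.5907 m/s
di = 39.22 deg = 0.6845181 rad
dV = 2*V*sin(di/2) = 2*5252.5907*sin(0.3422591)
dV = 3525.7068 m/s = 3.5257 km/s

3.5257 km/s


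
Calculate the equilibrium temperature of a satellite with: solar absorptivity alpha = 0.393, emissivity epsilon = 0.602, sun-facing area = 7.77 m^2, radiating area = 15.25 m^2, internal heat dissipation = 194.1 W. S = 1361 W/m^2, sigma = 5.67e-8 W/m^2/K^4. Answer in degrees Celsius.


Numerator = alpha*S*A_sun + Q_int = 0.393*1361*7.77 + 194.1 = 4350.0632 W
Denominator = eps*sigma*A_rad = 0.602*5.67e-8*15.25 = 5.2053435e-07 W/K^4
T^4 = 8.3569186e+09 K^4
T = 302.3511 K = 29.2011 C

29.2011 degrees Celsius


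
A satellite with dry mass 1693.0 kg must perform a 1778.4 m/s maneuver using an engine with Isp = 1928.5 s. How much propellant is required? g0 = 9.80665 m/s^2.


ve = Isp * g0 = 1928.5 * 9.80665 = 18912.124525 m/s
mass ratio = exp(dv/ve) = exp(1778.4/18912.124525) = 1.09859810
m_prop = m_dry * (mr - 1) = 1693.0 * (1.09859810 - 1)
m_prop = 166.9266 kg

166.9266 kg


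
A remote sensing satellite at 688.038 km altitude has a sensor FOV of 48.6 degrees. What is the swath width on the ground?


FOV = 48.6 deg = 0.84823 rad
swath = 2 * alt * tan(FOV/2) = 2 * 688.038 * tan(0.424115)
swath = 2 * 688.038 * 0.4515173
swath = 621.3221 km

621.3221 km


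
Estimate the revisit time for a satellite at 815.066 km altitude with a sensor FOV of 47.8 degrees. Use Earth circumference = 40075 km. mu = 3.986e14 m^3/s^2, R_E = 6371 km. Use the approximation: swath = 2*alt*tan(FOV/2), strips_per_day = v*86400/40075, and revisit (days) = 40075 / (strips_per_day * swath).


swath = 2*815.066*tan(0.4171337) = 722.3751 km
v = sqrt(mu/r) = 7447.7150 m/s = 7.4477 km/s
strips/day = v*86400/40075 = 7.4477*86400/40075 = 16.0570
coverage/day = strips * swath = 16.0570 * 722.3751 = 11599.1458 km
revisit = 40075 / 11599.1458 = 3.4550 days

3.4550 days


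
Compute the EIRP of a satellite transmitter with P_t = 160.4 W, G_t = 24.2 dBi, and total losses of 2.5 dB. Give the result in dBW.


Pt = 160.4 W = 22.0520 dBW
EIRP = Pt_dBW + Gt - losses = 22.0520 + 24.2 - 2.5 = 43.7520 dBW

43.7520 dBW


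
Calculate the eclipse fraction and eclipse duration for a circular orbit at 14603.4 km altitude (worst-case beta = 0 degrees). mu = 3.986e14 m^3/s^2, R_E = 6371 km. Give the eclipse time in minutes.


r = 20974.4000 km
T = 503.8419 min
Eclipse fraction = arcsin(R_E/r)/pi = arcsin(6371.0000/20974.4000)/pi
= arcsin(0.3037512)/pi = 0.09823917
Eclipse duration = 0.09823917 * 503.8419 = 49.4970 min

49.4970 minutes


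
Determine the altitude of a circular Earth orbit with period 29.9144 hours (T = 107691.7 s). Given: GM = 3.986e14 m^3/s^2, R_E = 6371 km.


T = 107691.7 s
r = (mu*T^2/(4*pi^2))^(1/3) = (3.986e14 * 107691.7^2 / (4*pi^2))^(1/3)
r = 4.8923104e+07 m = 48923.1044 km
alt = r - R_E = 48923.1044 - 6371 = 42552.1044 km

42552.1044 km


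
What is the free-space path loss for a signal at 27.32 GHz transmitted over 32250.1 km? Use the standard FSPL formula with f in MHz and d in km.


f = 27.32 GHz = 27320.0000 MHz
d = 32250.1 km
FSPL = 32.44 + 20*log10(27320.0000) + 20*log10(32250.1)
FSPL = 32.44 + 88.7296 + 90.1706
FSPL = 211.3402 dB

211.3402 dB


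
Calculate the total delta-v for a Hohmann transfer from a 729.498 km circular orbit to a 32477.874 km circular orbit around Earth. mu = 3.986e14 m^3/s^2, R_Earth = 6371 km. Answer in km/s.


r1 = 7100.4980 km = 7.100498e+06 m
r2 = 38848.8740 km = 3.8848874e+07 m
dv1 = sqrt(mu/r1)*(sqrt(2*r2/(r1+r2)) - 1) = 2250.4528 m/s
dv2 = sqrt(mu/r2)*(1 - sqrt(2*r1/(r1+r2))) = 1422.4319 m/s
total dv = |dv1| + |dv2| = 2250.4528 + 1422.4319 = 3672.8847 m/s = 3.6729 km/s

3.6729 km/s


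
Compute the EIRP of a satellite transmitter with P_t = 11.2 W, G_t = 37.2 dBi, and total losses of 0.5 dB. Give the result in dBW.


Pt = 11.2 W = 10.4922 dBW
EIRP = Pt_dBW + Gt - losses = 10.4922 + 37.2 - 0.5 = 47.1922 dBW

47.1922 dBW


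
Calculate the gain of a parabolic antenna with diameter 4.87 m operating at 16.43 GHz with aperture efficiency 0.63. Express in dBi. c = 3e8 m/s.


lambda = c/f = 3e8 / 1.643e+10 = 0.01825928 m
G = eta*(pi*D/lambda)^2 = 0.63*(pi*4.87/0.01825928)^2
G = 442314.1517 (linear)
G = 10*log10(442314.1517) = 56.4573 dBi

56.4573 dBi


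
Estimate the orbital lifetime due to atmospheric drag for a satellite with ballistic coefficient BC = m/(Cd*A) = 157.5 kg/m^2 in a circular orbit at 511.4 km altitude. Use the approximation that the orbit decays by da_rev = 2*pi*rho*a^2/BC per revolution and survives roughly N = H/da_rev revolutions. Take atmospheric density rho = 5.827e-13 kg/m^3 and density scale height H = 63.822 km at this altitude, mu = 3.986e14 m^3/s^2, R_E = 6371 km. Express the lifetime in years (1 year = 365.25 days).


a = R_E + alt = 6882.4000 km = 6.8824e+06 m
da_rev = 2*pi*rho*a^2/BC = 2*pi*5.827e-13*(6.8824e+06)^2/157.5 = 1.101093 m per revolution
N = H/da_rev = 63822.0000 m / 1.101093 m = 57962.3869 revolutions
P = 2*pi*sqrt(a^3/mu) = 5682.2598 s
lifetime = N*P = 57962.3869 * 5682.2598 = 3.2935734e+08 s = 3812.0063 days
years = 3812.0063 / 365.25 = 10.4367 years

10.4367 years


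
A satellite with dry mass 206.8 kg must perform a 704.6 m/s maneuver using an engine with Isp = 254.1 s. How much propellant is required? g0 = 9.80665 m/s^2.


ve = Isp * g0 = 254.1 * 9.80665 = 2491.869765 m/s
mass ratio = exp(dv/ve) = exp(704.6/2491.869765) = 1.32678611
m_prop = m_dry * (mr - 1) = 206.8 * (1.32678611 - 1)
m_prop = 67.5794 kg

67.5794 kg


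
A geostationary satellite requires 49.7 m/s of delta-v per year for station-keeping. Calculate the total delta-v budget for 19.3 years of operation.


dV = rate * years = 49.7 * 19.3
dV = 959.2100 m/s

959.2100 m/s
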